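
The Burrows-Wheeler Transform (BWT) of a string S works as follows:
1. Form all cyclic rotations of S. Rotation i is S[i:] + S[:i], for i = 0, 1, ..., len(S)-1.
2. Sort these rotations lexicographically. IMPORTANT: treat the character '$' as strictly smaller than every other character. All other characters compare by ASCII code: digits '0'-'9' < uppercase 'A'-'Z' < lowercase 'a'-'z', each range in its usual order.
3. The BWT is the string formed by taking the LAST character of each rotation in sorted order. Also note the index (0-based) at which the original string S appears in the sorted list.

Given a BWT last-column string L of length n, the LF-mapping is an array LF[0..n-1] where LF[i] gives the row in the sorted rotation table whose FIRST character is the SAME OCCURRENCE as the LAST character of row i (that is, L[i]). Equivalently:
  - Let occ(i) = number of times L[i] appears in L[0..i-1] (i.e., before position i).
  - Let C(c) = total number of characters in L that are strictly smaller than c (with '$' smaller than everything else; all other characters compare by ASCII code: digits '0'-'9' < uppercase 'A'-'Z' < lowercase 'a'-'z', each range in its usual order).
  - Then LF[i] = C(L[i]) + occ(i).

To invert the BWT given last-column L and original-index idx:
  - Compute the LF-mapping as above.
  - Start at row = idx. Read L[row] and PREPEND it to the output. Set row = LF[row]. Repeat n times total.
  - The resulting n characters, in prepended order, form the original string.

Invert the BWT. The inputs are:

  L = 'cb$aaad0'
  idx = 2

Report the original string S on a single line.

LF mapping: 6 5 0 2 3 4 7 1
Walk LF starting at row 2, prepending L[row]:
  step 1: row=2, L[2]='$', prepend. Next row=LF[2]=0
  step 2: row=0, L[0]='c', prepend. Next row=LF[0]=6
  step 3: row=6, L[6]='d', prepend. Next row=LF[6]=7
  step 4: row=7, L[7]='0', prepend. Next row=LF[7]=1
  step 5: row=1, L[1]='b', prepend. Next row=LF[1]=5
  step 6: row=5, L[5]='a', prepend. Next row=LF[5]=4
  step 7: row=4, L[4]='a', prepend. Next row=LF[4]=3
  step 8: row=3, L[3]='a', prepend. Next row=LF[3]=2
Reversed output: aaab0dc$

Answer: aaab0dc$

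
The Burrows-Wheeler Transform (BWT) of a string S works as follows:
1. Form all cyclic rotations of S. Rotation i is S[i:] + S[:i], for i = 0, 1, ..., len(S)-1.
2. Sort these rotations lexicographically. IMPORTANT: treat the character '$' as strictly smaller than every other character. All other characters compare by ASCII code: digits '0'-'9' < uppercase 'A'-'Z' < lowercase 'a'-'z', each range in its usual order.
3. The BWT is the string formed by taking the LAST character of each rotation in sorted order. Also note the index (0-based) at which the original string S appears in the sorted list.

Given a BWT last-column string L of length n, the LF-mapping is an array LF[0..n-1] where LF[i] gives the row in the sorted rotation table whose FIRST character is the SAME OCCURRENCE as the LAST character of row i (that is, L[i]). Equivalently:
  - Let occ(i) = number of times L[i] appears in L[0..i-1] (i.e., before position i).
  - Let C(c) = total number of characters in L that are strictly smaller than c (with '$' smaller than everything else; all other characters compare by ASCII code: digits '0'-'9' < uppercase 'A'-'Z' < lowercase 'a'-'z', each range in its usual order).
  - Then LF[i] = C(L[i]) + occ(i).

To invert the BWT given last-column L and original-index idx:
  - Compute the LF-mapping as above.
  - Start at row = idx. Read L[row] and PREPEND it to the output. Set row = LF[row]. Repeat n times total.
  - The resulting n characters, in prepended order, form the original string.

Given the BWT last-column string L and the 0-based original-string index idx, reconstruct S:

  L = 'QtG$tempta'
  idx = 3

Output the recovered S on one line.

LF mapping: 2 7 1 0 8 4 5 6 9 3
Walk LF starting at row 3, prepending L[row]:
  step 1: row=3, L[3]='$', prepend. Next row=LF[3]=0
  step 2: row=0, L[0]='Q', prepend. Next row=LF[0]=2
  step 3: row=2, L[2]='G', prepend. Next row=LF[2]=1
  step 4: row=1, L[1]='t', prepend. Next row=LF[1]=7
  step 5: row=7, L[7]='p', prepend. Next row=LF[7]=6
  step 6: row=6, L[6]='m', prepend. Next row=LF[6]=5
  step 7: row=5, L[5]='e', prepend. Next row=LF[5]=4
  step 8: row=4, L[4]='t', prepend. Next row=LF[4]=8
  step 9: row=8, L[8]='t', prepend. Next row=LF[8]=9
  step 10: row=9, L[9]='a', prepend. Next row=LF[9]=3
Reversed output: attemptGQ$

Answer: attemptGQ$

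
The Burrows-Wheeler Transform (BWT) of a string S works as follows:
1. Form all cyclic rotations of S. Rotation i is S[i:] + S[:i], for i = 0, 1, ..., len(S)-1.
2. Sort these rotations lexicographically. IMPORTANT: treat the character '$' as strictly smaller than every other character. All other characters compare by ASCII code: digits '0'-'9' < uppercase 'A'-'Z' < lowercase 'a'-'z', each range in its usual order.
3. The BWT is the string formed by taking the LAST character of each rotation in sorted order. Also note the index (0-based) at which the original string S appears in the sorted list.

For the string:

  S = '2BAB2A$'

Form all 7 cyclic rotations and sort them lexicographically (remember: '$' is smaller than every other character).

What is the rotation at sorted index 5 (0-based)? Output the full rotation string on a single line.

Answer: B2A$2BA

Derivation:
All 7 rotations (rotation i = S[i:]+S[:i]):
  rot[0] = 2BAB2A$
  rot[1] = BAB2A$2
  rot[2] = AB2A$2B
  rot[3] = B2A$2BA
  rot[4] = 2A$2BAB
  rot[5] = A$2BAB2
  rot[6] = $2BAB2A
Sorted (with $ < everything):
  sorted[0] = $2BAB2A
  sorted[1] = 2A$2BAB
  sorted[2] = 2BAB2A$
  sorted[3] = A$2BAB2
  sorted[4] = AB2A$2B
  sorted[5] = B2A$2BA
  sorted[6] = BAB2A$2
sorted[5] = B2A$2BA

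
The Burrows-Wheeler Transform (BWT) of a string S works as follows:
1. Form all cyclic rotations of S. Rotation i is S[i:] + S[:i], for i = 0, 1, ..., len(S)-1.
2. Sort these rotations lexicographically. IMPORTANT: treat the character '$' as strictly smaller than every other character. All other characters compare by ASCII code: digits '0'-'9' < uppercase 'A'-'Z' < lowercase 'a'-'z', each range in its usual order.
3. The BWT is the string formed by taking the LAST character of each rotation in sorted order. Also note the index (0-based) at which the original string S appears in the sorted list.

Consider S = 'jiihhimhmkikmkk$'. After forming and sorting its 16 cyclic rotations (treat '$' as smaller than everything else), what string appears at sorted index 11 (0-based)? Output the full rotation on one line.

Answer: kk$jiihhimhmkikm

Derivation:
All 16 rotations (rotation i = S[i:]+S[:i]):
  rot[0] = jiihhimhmkikmkk$
  rot[1] = iihhimhmkikmkk$j
  rot[2] = ihhimhmkikmkk$ji
  rot[3] = hhimhmkikmkk$jii
  rot[4] = himhmkikmkk$jiih
  rot[5] = imhmkikmkk$jiihh
  rot[6] = mhmkikmkk$jiihhi
  rot[7] = hmkikmkk$jiihhim
  rot[8] = mkikmkk$jiihhimh
  rot[9] = kikmkk$jiihhimhm
  rot[10] = ikmkk$jiihhimhmk
  rot[11] = kmkk$jiihhimhmki
  rot[12] = mkk$jiihhimhmkik
  rot[13] = kk$jiihhimhmkikm
  rot[14] = k$jiihhimhmkikmk
  rot[15] = $jiihhimhmkikmkk
Sorted (with $ < everything):
  sorted[0] = $jiihhimhmkikmkk
  sorted[1] = hhimhmkikmkk$jii
  sorted[2] = himhmkikmkk$jiih
  sorted[3] = hmkikmkk$jiihhim
  sorted[4] = ihhimhmkikmkk$ji
  sorted[5] = iihhimhmkikmkk$j
  sorted[6] = ikmkk$jiihhimhmk
  sorted[7] = imhmkikmkk$jiihh
  sorted[8] = jiihhimhmkikmkk$
  sorted[9] = k$jiihhimhmkikmk
  sorted[10] = kikmkk$jiihhimhm
  sorted[11] = kk$jiihhimhmkikm
  sorted[12] = kmkk$jiihhimhmki
  sorted[13] = mhmkikmkk$jiihhi
  sorted[14] = mkikmkk$jiihhimh
  sorted[15] = mkk$jiihhimhmkik
sorted[11] = kk$jiihhimhmkikm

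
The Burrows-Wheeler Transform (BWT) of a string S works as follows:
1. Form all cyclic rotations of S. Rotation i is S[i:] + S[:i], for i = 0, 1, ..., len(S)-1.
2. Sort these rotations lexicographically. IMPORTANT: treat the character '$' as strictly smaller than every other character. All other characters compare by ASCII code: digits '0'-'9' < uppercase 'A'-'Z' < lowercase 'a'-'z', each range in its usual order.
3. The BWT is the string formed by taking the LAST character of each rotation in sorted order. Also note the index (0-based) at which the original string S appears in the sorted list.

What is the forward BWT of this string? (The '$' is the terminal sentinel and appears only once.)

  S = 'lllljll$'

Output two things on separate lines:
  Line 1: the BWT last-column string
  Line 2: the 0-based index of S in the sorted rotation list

Answer: lllljll$
7

Derivation:
All 8 rotations (rotation i = S[i:]+S[:i]):
  rot[0] = lllljll$
  rot[1] = llljll$l
  rot[2] = lljll$ll
  rot[3] = ljll$lll
  rot[4] = jll$llll
  rot[5] = ll$llllj
  rot[6] = l$lllljl
  rot[7] = $lllljll
Sorted (with $ < everything):
  sorted[0] = $lllljll  (last char: 'l')
  sorted[1] = jll$llll  (last char: 'l')
  sorted[2] = l$lllljl  (last char: 'l')
  sorted[3] = ljll$lll  (last char: 'l')
  sorted[4] = ll$llllj  (last char: 'j')
  sorted[5] = lljll$ll  (last char: 'l')
  sorted[6] = llljll$l  (last char: 'l')
  sorted[7] = lllljll$  (last char: '$')
Last column: lllljll$
Original string S is at sorted index 7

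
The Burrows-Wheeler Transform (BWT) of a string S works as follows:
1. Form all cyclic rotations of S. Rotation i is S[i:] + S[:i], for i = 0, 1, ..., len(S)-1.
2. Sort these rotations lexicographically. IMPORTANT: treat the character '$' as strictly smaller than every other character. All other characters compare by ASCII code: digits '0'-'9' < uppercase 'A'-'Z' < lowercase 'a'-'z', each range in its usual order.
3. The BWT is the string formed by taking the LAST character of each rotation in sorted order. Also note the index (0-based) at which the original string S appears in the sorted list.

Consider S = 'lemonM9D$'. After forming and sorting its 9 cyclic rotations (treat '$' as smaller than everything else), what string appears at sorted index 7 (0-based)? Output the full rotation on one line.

All 9 rotations (rotation i = S[i:]+S[:i]):
  rot[0] = lemonM9D$
  rot[1] = emonM9D$l
  rot[2] = monM9D$le
  rot[3] = onM9D$lem
  rot[4] = nM9D$lemo
  rot[5] = M9D$lemon
  rot[6] = 9D$lemonM
  rot[7] = D$lemonM9
  rot[8] = $lemonM9D
Sorted (with $ < everything):
  sorted[0] = $lemonM9D
  sorted[1] = 9D$lemonM
  sorted[2] = D$lemonM9
  sorted[3] = M9D$lemon
  sorted[4] = emonM9D$l
  sorted[5] = lemonM9D$
  sorted[6] = monM9D$le
  sorted[7] = nM9D$lemo
  sorted[8] = onM9D$lem
sorted[7] = nM9D$lemo

Answer: nM9D$lemo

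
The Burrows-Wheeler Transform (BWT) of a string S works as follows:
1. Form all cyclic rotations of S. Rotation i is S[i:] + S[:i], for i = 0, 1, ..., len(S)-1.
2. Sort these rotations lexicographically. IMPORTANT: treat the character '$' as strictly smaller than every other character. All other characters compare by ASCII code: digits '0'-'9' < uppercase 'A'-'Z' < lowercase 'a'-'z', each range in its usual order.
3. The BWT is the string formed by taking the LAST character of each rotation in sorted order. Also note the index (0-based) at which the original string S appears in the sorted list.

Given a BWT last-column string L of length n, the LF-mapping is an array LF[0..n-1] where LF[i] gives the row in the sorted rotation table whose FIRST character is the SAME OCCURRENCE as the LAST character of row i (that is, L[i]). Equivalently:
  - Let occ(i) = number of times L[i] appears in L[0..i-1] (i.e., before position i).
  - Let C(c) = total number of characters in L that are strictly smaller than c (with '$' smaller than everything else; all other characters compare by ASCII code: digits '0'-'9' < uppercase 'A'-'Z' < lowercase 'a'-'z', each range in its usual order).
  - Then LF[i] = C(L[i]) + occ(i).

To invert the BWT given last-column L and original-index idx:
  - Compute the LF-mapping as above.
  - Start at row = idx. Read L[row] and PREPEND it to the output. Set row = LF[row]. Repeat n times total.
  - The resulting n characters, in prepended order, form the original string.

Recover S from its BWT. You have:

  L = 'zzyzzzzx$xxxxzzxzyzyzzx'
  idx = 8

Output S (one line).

Answer: yxyzzxyzzxzxzxxzzzzzxz$

Derivation:
LF mapping: 11 12 8 13 14 15 16 1 0 2 3 4 5 17 18 6 19 9 20 10 21 22 7
Walk LF starting at row 8, prepending L[row]:
  step 1: row=8, L[8]='$', prepend. Next row=LF[8]=0
  step 2: row=0, L[0]='z', prepend. Next row=LF[0]=11
  step 3: row=11, L[11]='x', prepend. Next row=LF[11]=4
  step 4: row=4, L[4]='z', prepend. Next row=LF[4]=14
  step 5: row=14, L[14]='z', prepend. Next row=LF[14]=18
  step 6: row=18, L[18]='z', prepend. Next row=LF[18]=20
  step 7: row=20, L[20]='z', prepend. Next row=LF[20]=21
  step 8: row=21, L[21]='z', prepend. Next row=LF[21]=22
  step 9: row=22, L[22]='x', prepend. Next row=LF[22]=7
  step 10: row=7, L[7]='x', prepend. Next row=LF[7]=1
  step 11: row=1, L[1]='z', prepend. Next row=LF[1]=12
  step 12: row=12, L[12]='x', prepend. Next row=LF[12]=5
  step 13: row=5, L[5]='z', prepend. Next row=LF[5]=15
  step 14: row=15, L[15]='x', prepend. Next row=LF[15]=6
  step 15: row=6, L[6]='z', prepend. Next row=LF[6]=16
  step 16: row=16, L[16]='z', prepend. Next row=LF[16]=19
  step 17: row=19, L[19]='y', prepend. Next row=LF[19]=10
  step 18: row=10, L[10]='x', prepend. Next row=LF[10]=3
  step 19: row=3, L[3]='z', prepend. Next row=LF[3]=13
  step 20: row=13, L[13]='z', prepend. Next row=LF[13]=17
  step 21: row=17, L[17]='y', prepend. Next row=LF[17]=9
  step 22: row=9, L[9]='x', prepend. Next row=LF[9]=2
  step 23: row=2, L[2]='y', prepend. Next row=LF[2]=8
Reversed output: yxyzzxyzzxzxzxxzzzzzxz$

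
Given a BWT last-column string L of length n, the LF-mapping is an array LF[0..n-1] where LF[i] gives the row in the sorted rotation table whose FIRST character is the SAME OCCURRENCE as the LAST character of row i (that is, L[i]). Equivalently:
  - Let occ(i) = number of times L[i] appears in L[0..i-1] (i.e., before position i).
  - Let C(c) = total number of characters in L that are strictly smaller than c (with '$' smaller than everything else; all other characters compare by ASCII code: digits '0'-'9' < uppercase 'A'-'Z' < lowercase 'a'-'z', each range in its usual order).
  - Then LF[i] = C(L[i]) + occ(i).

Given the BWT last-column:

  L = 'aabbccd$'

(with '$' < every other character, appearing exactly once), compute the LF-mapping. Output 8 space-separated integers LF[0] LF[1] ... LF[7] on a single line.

Char counts: '$':1, 'a':2, 'b':2, 'c':2, 'd':1
C (first-col start): C('$')=0, C('a')=1, C('b')=3, C('c')=5, C('d')=7
L[0]='a': occ=0, LF[0]=C('a')+0=1+0=1
L[1]='a': occ=1, LF[1]=C('a')+1=1+1=2
L[2]='b': occ=0, LF[2]=C('b')+0=3+0=3
L[3]='b': occ=1, LF[3]=C('b')+1=3+1=4
L[4]='c': occ=0, LF[4]=C('c')+0=5+0=5
L[5]='c': occ=1, LF[5]=C('c')+1=5+1=6
L[6]='d': occ=0, LF[6]=C('d')+0=7+0=7
L[7]='$': occ=0, LF[7]=C('$')+0=0+0=0

Answer: 1 2 3 4 5 6 7 0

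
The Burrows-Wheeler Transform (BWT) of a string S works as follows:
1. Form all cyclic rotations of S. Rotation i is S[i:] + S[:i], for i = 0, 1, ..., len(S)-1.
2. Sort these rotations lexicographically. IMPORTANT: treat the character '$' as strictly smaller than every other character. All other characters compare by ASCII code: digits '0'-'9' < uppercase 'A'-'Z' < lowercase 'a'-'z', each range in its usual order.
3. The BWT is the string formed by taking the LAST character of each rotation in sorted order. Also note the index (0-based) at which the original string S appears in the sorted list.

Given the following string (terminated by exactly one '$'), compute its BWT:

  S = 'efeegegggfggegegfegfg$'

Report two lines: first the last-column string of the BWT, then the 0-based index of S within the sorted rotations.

All 22 rotations (rotation i = S[i:]+S[:i]):
  rot[0] = efeegegggfggegegfegfg$
  rot[1] = feegegggfggegegfegfg$e
  rot[2] = eegegggfggegegfegfg$ef
  rot[3] = egegggfggegegfegfg$efe
  rot[4] = gegggfggegegfegfg$efee
  rot[5] = egggfggegegfegfg$efeeg
  rot[6] = gggfggegegfegfg$efeege
  rot[7] = ggfggegegfegfg$efeegeg
  rot[8] = gfggegegfegfg$efeegegg
  rot[9] = fggegegfegfg$efeegeggg
  rot[10] = ggegegfegfg$efeegegggf
  rot[11] = gegegfegfg$efeegegggfg
  rot[12] = egegfegfg$efeegegggfgg
  rot[13] = gegfegfg$efeegegggfgge
  rot[14] = egfegfg$efeegegggfggeg
  rot[15] = gfegfg$efeegegggfggege
  rot[16] = fegfg$efeegegggfggegeg
  rot[17] = egfg$efeegegggfggegegf
  rot[18] = gfg$efeegegggfggegegfe
  rot[19] = fg$efeegegggfggegegfeg
  rot[20] = g$efeegegggfggegegfegf
  rot[21] = $efeegegggfggegegfegfg
Sorted (with $ < everything):
  sorted[0] = $efeegegggfggegegfegfg  (last char: 'g')
  sorted[1] = eegegggfggegegfegfg$ef  (last char: 'f')
  sorted[2] = efeegegggfggegegfegfg$  (last char: '$')
  sorted[3] = egegfegfg$efeegegggfgg  (last char: 'g')
  sorted[4] = egegggfggegegfegfg$efe  (last char: 'e')
  sorted[5] = egfegfg$efeegegggfggeg  (last char: 'g')
  sorted[6] = egfg$efeegegggfggegegf  (last char: 'f')
  sorted[7] = egggfggegegfegfg$efeeg  (last char: 'g')
  sorted[8] = feegegggfggegegfegfg$e  (last char: 'e')
  sorted[9] = fegfg$efeegegggfggegeg  (last char: 'g')
  sorted[10] = fg$efeegegggfggegegfeg  (last char: 'g')
  sorted[11] = fggegegfegfg$efeegeggg  (last char: 'g')
  sorted[12] = g$efeegegggfggegegfegf  (last char: 'f')
  sorted[13] = gegegfegfg$efeegegggfg  (last char: 'g')
  sorted[14] = gegfegfg$efeegegggfgge  (last char: 'e')
  sorted[15] = gegggfggegegfegfg$efee  (last char: 'e')
  sorted[16] = gfegfg$efeegegggfggege  (last char: 'e')
  sorted[17] = gfg$efeegegggfggegegfe  (last char: 'e')
  sorted[18] = gfggegegfegfg$efeegegg  (last char: 'g')
  sorted[19] = ggegegfegfg$efeegegggf  (last char: 'f')
  sorted[20] = ggfggegegfegfg$efeegeg  (last char: 'g')
  sorted[21] = gggfggegegfegfg$efeege  (last char: 'e')
Last column: gf$gegfgegggfgeeeegfge
Original string S is at sorted index 2

Answer: gf$gegfgegggfgeeeegfge
2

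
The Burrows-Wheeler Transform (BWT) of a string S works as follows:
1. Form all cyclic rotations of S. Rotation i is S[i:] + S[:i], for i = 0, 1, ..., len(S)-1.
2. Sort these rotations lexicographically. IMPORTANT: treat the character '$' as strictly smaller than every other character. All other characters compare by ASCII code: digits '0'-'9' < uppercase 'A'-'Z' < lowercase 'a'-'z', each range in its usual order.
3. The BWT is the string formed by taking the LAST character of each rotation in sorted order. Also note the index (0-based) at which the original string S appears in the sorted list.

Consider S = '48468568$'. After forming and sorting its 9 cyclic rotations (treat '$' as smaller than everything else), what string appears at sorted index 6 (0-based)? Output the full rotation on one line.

Answer: 8$4846856

Derivation:
All 9 rotations (rotation i = S[i:]+S[:i]):
  rot[0] = 48468568$
  rot[1] = 8468568$4
  rot[2] = 468568$48
  rot[3] = 68568$484
  rot[4] = 8568$4846
  rot[5] = 568$48468
  rot[6] = 68$484685
  rot[7] = 8$4846856
  rot[8] = $48468568
Sorted (with $ < everything):
  sorted[0] = $48468568
  sorted[1] = 468568$48
  sorted[2] = 48468568$
  sorted[3] = 568$48468
  sorted[4] = 68$484685
  sorted[5] = 68568$484
  sorted[6] = 8$4846856
  sorted[7] = 8468568$4
  sorted[8] = 8568$4846
sorted[6] = 8$4846856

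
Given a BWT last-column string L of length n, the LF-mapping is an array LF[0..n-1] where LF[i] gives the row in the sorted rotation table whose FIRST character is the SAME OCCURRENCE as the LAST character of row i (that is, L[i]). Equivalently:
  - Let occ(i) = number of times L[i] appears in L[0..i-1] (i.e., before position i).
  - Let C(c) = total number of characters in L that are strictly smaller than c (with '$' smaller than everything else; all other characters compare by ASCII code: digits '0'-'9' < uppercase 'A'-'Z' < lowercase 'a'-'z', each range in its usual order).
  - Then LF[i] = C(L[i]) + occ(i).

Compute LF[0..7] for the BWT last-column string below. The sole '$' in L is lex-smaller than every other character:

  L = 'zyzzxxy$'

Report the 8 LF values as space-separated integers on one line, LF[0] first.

Answer: 5 3 6 7 1 2 4 0

Derivation:
Char counts: '$':1, 'x':2, 'y':2, 'z':3
C (first-col start): C('$')=0, C('x')=1, C('y')=3, C('z')=5
L[0]='z': occ=0, LF[0]=C('z')+0=5+0=5
L[1]='y': occ=0, LF[1]=C('y')+0=3+0=3
L[2]='z': occ=1, LF[2]=C('z')+1=5+1=6
L[3]='z': occ=2, LF[3]=C('z')+2=5+2=7
L[4]='x': occ=0, LF[4]=C('x')+0=1+0=1
L[5]='x': occ=1, LF[5]=C('x')+1=1+1=2
L[6]='y': occ=1, LF[6]=C('y')+1=3+1=4
L[7]='$': occ=0, LF[7]=C('$')+0=0+0=0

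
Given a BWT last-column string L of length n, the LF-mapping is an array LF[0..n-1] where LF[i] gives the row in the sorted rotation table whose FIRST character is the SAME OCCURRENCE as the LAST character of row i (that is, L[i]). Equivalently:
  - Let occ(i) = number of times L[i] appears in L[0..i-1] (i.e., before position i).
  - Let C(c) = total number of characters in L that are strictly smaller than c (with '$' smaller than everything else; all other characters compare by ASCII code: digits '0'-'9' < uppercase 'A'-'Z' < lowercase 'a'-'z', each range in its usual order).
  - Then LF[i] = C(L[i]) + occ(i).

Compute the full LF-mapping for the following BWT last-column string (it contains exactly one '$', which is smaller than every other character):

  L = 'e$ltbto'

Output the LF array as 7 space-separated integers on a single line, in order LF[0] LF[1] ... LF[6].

Answer: 2 0 3 5 1 6 4

Derivation:
Char counts: '$':1, 'b':1, 'e':1, 'l':1, 'o':1, 't':2
C (first-col start): C('$')=0, C('b')=1, C('e')=2, C('l')=3, C('o')=4, C('t')=5
L[0]='e': occ=0, LF[0]=C('e')+0=2+0=2
L[1]='$': occ=0, LF[1]=C('$')+0=0+0=0
L[2]='l': occ=0, LF[2]=C('l')+0=3+0=3
L[3]='t': occ=0, LF[3]=C('t')+0=5+0=5
L[4]='b': occ=0, LF[4]=C('b')+0=1+0=1
L[5]='t': occ=1, LF[5]=C('t')+1=5+1=6
L[6]='o': occ=0, LF[6]=C('o')+0=4+0=4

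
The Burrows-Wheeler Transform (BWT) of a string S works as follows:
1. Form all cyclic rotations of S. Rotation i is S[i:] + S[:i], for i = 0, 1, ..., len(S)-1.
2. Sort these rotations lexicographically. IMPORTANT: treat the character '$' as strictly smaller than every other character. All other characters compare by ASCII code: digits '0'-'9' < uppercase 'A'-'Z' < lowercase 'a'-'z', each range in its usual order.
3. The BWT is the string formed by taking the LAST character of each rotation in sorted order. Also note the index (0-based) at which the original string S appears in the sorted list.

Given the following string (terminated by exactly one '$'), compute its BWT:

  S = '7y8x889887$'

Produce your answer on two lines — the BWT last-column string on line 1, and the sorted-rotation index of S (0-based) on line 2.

Answer: 78$89x8y887
2

Derivation:
All 11 rotations (rotation i = S[i:]+S[:i]):
  rot[0] = 7y8x889887$
  rot[1] = y8x889887$7
  rot[2] = 8x889887$7y
  rot[3] = x889887$7y8
  rot[4] = 889887$7y8x
  rot[5] = 89887$7y8x8
  rot[6] = 9887$7y8x88
  rot[7] = 887$7y8x889
  rot[8] = 87$7y8x8898
  rot[9] = 7$7y8x88988
  rot[10] = $7y8x889887
Sorted (with $ < everything):
  sorted[0] = $7y8x889887  (last char: '7')
  sorted[1] = 7$7y8x88988  (last char: '8')
  sorted[2] = 7y8x889887$  (last char: '$')
  sorted[3] = 87$7y8x8898  (last char: '8')
  sorted[4] = 887$7y8x889  (last char: '9')
  sorted[5] = 889887$7y8x  (last char: 'x')
  sorted[6] = 89887$7y8x8  (last char: '8')
  sorted[7] = 8x889887$7y  (last char: 'y')
  sorted[8] = 9887$7y8x88  (last char: '8')
  sorted[9] = x889887$7y8  (last char: '8')
  sorted[10] = y8x889887$7  (last char: '7')
Last column: 78$89x8y887
Original string S is at sorted index 2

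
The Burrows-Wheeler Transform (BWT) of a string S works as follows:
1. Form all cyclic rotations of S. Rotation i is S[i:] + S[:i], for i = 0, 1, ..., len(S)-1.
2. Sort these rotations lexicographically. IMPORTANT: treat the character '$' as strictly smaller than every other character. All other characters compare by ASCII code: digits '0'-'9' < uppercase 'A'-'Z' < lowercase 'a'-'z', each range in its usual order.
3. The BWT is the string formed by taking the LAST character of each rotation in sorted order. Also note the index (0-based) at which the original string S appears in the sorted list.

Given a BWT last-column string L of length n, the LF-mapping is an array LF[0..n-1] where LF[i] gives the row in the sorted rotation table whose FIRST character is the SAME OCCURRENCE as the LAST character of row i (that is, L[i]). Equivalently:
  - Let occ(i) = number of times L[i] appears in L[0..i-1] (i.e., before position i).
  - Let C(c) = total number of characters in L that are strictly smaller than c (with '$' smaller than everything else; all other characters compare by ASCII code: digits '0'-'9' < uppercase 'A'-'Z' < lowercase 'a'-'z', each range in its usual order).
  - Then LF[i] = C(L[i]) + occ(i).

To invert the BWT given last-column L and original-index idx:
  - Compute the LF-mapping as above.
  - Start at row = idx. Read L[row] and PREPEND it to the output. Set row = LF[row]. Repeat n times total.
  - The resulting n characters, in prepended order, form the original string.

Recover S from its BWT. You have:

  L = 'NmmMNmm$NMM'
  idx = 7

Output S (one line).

LF mapping: 4 7 8 1 5 9 10 0 6 2 3
Walk LF starting at row 7, prepending L[row]:
  step 1: row=7, L[7]='$', prepend. Next row=LF[7]=0
  step 2: row=0, L[0]='N', prepend. Next row=LF[0]=4
  step 3: row=4, L[4]='N', prepend. Next row=LF[4]=5
  step 4: row=5, L[5]='m', prepend. Next row=LF[5]=9
  step 5: row=9, L[9]='M', prepend. Next row=LF[9]=2
  step 6: row=2, L[2]='m', prepend. Next row=LF[2]=8
  step 7: row=8, L[8]='N', prepend. Next row=LF[8]=6
  step 8: row=6, L[6]='m', prepend. Next row=LF[6]=10
  step 9: row=10, L[10]='M', prepend. Next row=LF[10]=3
  step 10: row=3, L[3]='M', prepend. Next row=LF[3]=1
  step 11: row=1, L[1]='m', prepend. Next row=LF[1]=7
Reversed output: mMMmNmMmNN$

Answer: mMMmNmMmNN$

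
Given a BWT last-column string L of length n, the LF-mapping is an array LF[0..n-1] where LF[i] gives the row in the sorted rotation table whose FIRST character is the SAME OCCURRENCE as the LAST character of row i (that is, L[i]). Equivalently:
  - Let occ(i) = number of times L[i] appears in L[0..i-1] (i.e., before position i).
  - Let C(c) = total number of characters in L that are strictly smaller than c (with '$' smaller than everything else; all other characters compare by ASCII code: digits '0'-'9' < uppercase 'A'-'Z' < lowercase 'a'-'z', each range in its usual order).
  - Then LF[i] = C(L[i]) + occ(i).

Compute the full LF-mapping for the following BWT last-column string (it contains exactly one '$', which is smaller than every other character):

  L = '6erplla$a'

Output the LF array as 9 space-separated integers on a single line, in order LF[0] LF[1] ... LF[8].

Char counts: '$':1, '6':1, 'a':2, 'e':1, 'l':2, 'p':1, 'r':1
C (first-col start): C('$')=0, C('6')=1, C('a')=2, C('e')=4, C('l')=5, C('p')=7, C('r')=8
L[0]='6': occ=0, LF[0]=C('6')+0=1+0=1
L[1]='e': occ=0, LF[1]=C('e')+0=4+0=4
L[2]='r': occ=0, LF[2]=C('r')+0=8+0=8
L[3]='p': occ=0, LF[3]=C('p')+0=7+0=7
L[4]='l': occ=0, LF[4]=C('l')+0=5+0=5
L[5]='l': occ=1, LF[5]=C('l')+1=5+1=6
L[6]='a': occ=0, LF[6]=C('a')+0=2+0=2
L[7]='$': occ=0, LF[7]=C('$')+0=0+0=0
L[8]='a': occ=1, LF[8]=C('a')+1=2+1=3

Answer: 1 4 8 7 5 6 2 0 3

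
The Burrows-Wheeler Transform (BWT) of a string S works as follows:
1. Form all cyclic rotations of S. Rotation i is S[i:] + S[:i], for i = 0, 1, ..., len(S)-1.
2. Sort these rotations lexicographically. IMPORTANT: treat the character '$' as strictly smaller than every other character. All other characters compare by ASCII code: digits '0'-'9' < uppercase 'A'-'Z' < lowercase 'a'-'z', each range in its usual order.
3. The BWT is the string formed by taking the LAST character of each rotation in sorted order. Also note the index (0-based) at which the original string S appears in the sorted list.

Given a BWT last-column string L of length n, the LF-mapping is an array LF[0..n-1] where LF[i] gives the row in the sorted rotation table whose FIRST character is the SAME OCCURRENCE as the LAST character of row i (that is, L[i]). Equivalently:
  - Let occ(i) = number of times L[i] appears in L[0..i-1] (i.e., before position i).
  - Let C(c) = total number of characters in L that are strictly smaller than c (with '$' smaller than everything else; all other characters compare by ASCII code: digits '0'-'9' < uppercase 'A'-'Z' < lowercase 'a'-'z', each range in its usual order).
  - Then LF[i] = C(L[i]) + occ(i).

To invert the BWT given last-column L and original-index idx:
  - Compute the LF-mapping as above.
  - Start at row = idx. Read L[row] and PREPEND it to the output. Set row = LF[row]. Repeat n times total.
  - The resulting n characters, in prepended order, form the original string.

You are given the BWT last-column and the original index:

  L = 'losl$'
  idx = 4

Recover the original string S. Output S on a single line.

LF mapping: 1 3 4 2 0
Walk LF starting at row 4, prepending L[row]:
  step 1: row=4, L[4]='$', prepend. Next row=LF[4]=0
  step 2: row=0, L[0]='l', prepend. Next row=LF[0]=1
  step 3: row=1, L[1]='o', prepend. Next row=LF[1]=3
  step 4: row=3, L[3]='l', prepend. Next row=LF[3]=2
  step 5: row=2, L[2]='s', prepend. Next row=LF[2]=4
Reversed output: slol$

Answer: slol$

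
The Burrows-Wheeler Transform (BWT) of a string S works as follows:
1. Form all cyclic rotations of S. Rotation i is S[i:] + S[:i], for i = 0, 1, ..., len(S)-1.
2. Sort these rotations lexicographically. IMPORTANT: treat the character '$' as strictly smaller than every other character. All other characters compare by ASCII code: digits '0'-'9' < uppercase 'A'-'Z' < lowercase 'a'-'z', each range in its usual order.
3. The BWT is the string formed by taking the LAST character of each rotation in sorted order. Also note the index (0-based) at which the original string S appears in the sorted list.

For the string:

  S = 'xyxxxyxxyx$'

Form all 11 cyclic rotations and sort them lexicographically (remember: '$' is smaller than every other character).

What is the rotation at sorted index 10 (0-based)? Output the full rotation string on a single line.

All 11 rotations (rotation i = S[i:]+S[:i]):
  rot[0] = xyxxxyxxyx$
  rot[1] = yxxxyxxyx$x
  rot[2] = xxxyxxyx$xy
  rot[3] = xxyxxyx$xyx
  rot[4] = xyxxyx$xyxx
  rot[5] = yxxyx$xyxxx
  rot[6] = xxyx$xyxxxy
  rot[7] = xyx$xyxxxyx
  rot[8] = yx$xyxxxyxx
  rot[9] = x$xyxxxyxxy
  rot[10] = $xyxxxyxxyx
Sorted (with $ < everything):
  sorted[0] = $xyxxxyxxyx
  sorted[1] = x$xyxxxyxxy
  sorted[2] = xxxyxxyx$xy
  sorted[3] = xxyx$xyxxxy
  sorted[4] = xxyxxyx$xyx
  sorted[5] = xyx$xyxxxyx
  sorted[6] = xyxxxyxxyx$
  sorted[7] = xyxxyx$xyxx
  sorted[8] = yx$xyxxxyxx
  sorted[9] = yxxxyxxyx$x
  sorted[10] = yxxyx$xyxxx
sorted[10] = yxxyx$xyxxx

Answer: yxxyx$xyxxx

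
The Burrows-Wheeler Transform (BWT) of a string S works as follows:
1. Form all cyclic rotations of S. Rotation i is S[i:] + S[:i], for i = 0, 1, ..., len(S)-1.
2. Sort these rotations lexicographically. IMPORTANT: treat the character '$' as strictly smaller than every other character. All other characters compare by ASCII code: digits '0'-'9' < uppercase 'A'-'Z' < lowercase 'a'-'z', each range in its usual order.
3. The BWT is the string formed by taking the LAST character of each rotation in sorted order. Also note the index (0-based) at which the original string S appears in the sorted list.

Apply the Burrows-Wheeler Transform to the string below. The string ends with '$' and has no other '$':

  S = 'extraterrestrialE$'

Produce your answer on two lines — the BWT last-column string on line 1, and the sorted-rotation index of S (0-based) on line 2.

All 18 rotations (rotation i = S[i:]+S[:i]):
  rot[0] = extraterrestrialE$
  rot[1] = xtraterrestrialE$e
  rot[2] = traterrestrialE$ex
  rot[3] = raterrestrialE$ext
  rot[4] = aterrestrialE$extr
  rot[5] = terrestrialE$extra
  rot[6] = errestrialE$extrat
  rot[7] = rrestrialE$extrate
  rot[8] = restrialE$extrater
  rot[9] = estrialE$extraterr
  rot[10] = strialE$extraterre
  rot[11] = trialE$extraterres
  rot[12] = rialE$extraterrest
  rot[13] = ialE$extraterrestr
  rot[14] = alE$extraterrestri
  rot[15] = lE$extraterrestria
  rot[16] = E$extraterrestrial
  rot[17] = $extraterrestrialE
Sorted (with $ < everything):
  sorted[0] = $extraterrestrialE  (last char: 'E')
  sorted[1] = E$extraterrestrial  (last char: 'l')
  sorted[2] = alE$extraterrestri  (last char: 'i')
  sorted[3] = aterrestrialE$extr  (last char: 'r')
  sorted[4] = errestrialE$extrat  (last char: 't')
  sorted[5] = estrialE$extraterr  (last char: 'r')
  sorted[6] = extraterrestrialE$  (last char: '$')
  sorted[7] = ialE$extraterrestr  (last char: 'r')
  sorted[8] = lE$extraterrestria  (last char: 'a')
  sorted[9] = raterrestrialE$ext  (last char: 't')
  sorted[10] = restrialE$extrater  (last char: 'r')
  sorted[11] = rialE$extraterrest  (last char: 't')
  sorted[12] = rrestrialE$extrate  (last char: 'e')
  sorted[13] = strialE$extraterre  (last char: 'e')
  sorted[14] = terrestrialE$extra  (last char: 'a')
  sorted[15] = traterrestrialE$ex  (last char: 'x')
  sorted[16] = trialE$extraterres  (last char: 's')
  sorted[17] = xtraterrestrialE$e  (last char: 'e')
Last column: Elirtr$ratrteeaxse
Original string S is at sorted index 6

Answer: Elirtr$ratrteeaxse
6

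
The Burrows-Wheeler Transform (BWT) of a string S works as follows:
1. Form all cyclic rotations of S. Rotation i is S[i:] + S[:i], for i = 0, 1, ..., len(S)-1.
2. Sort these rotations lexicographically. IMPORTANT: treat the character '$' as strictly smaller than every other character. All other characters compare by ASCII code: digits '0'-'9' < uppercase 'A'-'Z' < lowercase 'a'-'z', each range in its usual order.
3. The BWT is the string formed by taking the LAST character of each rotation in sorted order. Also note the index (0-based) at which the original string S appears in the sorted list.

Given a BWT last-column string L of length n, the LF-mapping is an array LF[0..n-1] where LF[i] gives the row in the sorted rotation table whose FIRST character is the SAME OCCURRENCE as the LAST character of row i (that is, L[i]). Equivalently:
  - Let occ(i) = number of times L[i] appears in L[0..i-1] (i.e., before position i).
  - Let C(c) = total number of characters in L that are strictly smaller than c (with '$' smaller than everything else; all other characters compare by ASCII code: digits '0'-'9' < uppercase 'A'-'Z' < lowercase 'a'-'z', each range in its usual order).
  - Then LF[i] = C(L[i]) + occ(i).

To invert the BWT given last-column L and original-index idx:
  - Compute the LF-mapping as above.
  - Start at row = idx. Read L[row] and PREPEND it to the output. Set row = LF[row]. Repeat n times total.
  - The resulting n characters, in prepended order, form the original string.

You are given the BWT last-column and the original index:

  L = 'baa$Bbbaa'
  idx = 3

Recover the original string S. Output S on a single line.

Answer: aaBababb$

Derivation:
LF mapping: 6 2 3 0 1 7 8 4 5
Walk LF starting at row 3, prepending L[row]:
  step 1: row=3, L[3]='$', prepend. Next row=LF[3]=0
  step 2: row=0, L[0]='b', prepend. Next row=LF[0]=6
  step 3: row=6, L[6]='b', prepend. Next row=LF[6]=8
  step 4: row=8, L[8]='a', prepend. Next row=LF[8]=5
  step 5: row=5, L[5]='b', prepend. Next row=LF[5]=7
  step 6: row=7, L[7]='a', prepend. Next row=LF[7]=4
  step 7: row=4, L[4]='B', prepend. Next row=LF[4]=1
  step 8: row=1, L[1]='a', prepend. Next row=LF[1]=2
  step 9: row=2, L[2]='a', prepend. Next row=LF[2]=3
Reversed output: aaBababb$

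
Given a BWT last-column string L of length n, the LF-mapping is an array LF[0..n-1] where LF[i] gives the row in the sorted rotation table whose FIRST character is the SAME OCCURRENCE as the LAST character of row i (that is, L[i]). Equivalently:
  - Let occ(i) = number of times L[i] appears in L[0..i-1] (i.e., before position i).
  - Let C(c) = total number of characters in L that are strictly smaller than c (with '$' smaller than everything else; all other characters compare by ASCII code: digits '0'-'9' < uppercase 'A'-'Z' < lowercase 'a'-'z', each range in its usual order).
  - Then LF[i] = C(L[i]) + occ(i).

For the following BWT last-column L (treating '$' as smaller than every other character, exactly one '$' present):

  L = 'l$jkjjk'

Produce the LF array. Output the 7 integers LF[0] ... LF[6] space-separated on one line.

Answer: 6 0 1 4 2 3 5

Derivation:
Char counts: '$':1, 'j':3, 'k':2, 'l':1
C (first-col start): C('$')=0, C('j')=1, C('k')=4, C('l')=6
L[0]='l': occ=0, LF[0]=C('l')+0=6+0=6
L[1]='$': occ=0, LF[1]=C('$')+0=0+0=0
L[2]='j': occ=0, LF[2]=C('j')+0=1+0=1
L[3]='k': occ=0, LF[3]=C('k')+0=4+0=4
L[4]='j': occ=1, LF[4]=C('j')+1=1+1=2
L[5]='j': occ=2, LF[5]=C('j')+2=1+2=3
L[6]='k': occ=1, LF[6]=C('k')+1=4+1=5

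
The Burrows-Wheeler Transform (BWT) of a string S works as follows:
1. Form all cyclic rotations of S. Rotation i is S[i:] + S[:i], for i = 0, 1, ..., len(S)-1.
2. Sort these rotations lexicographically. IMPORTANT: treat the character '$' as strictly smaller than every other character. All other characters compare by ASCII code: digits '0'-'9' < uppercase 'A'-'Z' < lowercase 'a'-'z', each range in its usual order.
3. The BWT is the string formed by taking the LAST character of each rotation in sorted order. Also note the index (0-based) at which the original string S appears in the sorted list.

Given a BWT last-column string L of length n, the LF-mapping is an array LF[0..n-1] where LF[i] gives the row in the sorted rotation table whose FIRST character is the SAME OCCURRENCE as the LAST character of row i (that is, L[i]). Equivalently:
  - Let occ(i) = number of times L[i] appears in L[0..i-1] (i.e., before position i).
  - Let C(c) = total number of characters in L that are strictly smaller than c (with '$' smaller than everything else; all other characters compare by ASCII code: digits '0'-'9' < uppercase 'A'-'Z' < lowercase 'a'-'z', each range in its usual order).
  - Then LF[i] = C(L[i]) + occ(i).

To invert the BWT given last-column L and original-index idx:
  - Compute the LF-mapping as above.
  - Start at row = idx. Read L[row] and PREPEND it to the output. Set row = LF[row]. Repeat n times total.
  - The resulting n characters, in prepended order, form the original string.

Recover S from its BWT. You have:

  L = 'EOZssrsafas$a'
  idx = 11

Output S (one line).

LF mapping: 1 2 3 9 10 8 11 4 7 5 12 0 6
Walk LF starting at row 11, prepending L[row]:
  step 1: row=11, L[11]='$', prepend. Next row=LF[11]=0
  step 2: row=0, L[0]='E', prepend. Next row=LF[0]=1
  step 3: row=1, L[1]='O', prepend. Next row=LF[1]=2
  step 4: row=2, L[2]='Z', prepend. Next row=LF[2]=3
  step 5: row=3, L[3]='s', prepend. Next row=LF[3]=9
  step 6: row=9, L[9]='a', prepend. Next row=LF[9]=5
  step 7: row=5, L[5]='r', prepend. Next row=LF[5]=8
  step 8: row=8, L[8]='f', prepend. Next row=LF[8]=7
  step 9: row=7, L[7]='a', prepend. Next row=LF[7]=4
  step 10: row=4, L[4]='s', prepend. Next row=LF[4]=10
  step 11: row=10, L[10]='s', prepend. Next row=LF[10]=12
  step 12: row=12, L[12]='a', prepend. Next row=LF[12]=6
  step 13: row=6, L[6]='s', prepend. Next row=LF[6]=11
Reversed output: sassafrasZOE$

Answer: sassafrasZOE$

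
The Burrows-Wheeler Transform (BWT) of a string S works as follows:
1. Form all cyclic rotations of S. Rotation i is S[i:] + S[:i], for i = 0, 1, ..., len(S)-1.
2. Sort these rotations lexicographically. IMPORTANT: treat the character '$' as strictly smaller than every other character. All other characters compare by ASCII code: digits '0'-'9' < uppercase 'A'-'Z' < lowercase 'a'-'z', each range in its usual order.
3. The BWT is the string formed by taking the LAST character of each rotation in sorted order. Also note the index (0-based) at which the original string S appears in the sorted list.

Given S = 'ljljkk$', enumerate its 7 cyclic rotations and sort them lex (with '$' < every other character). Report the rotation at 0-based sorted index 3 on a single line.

Answer: k$ljljk

Derivation:
All 7 rotations (rotation i = S[i:]+S[:i]):
  rot[0] = ljljkk$
  rot[1] = jljkk$l
  rot[2] = ljkk$lj
  rot[3] = jkk$ljl
  rot[4] = kk$ljlj
  rot[5] = k$ljljk
  rot[6] = $ljljkk
Sorted (with $ < everything):
  sorted[0] = $ljljkk
  sorted[1] = jkk$ljl
  sorted[2] = jljkk$l
  sorted[3] = k$ljljk
  sorted[4] = kk$ljlj
  sorted[5] = ljkk$lj
  sorted[6] = ljljkk$
sorted[3] = k$ljljk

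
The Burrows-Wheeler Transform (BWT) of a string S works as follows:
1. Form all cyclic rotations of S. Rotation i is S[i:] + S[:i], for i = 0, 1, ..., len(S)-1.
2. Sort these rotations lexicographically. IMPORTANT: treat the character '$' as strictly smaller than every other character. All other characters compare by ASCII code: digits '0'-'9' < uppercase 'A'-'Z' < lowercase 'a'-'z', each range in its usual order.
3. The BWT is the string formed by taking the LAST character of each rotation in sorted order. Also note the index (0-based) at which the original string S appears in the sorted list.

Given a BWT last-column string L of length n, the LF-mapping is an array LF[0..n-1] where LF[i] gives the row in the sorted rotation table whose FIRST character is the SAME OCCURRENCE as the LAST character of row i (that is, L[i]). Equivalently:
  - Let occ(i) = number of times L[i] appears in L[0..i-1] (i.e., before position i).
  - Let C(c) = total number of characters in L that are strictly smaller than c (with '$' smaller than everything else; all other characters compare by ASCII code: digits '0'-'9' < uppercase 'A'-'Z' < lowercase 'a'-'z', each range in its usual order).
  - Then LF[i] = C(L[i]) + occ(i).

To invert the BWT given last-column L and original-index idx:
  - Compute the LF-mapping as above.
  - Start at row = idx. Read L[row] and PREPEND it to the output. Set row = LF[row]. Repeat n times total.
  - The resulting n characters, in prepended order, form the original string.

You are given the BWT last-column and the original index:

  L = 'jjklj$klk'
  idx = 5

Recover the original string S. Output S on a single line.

Answer: kklljkjj$

Derivation:
LF mapping: 1 2 4 7 3 0 5 8 6
Walk LF starting at row 5, prepending L[row]:
  step 1: row=5, L[5]='$', prepend. Next row=LF[5]=0
  step 2: row=0, L[0]='j', prepend. Next row=LF[0]=1
  step 3: row=1, L[1]='j', prepend. Next row=LF[1]=2
  step 4: row=2, L[2]='k', prepend. Next row=LF[2]=4
  step 5: row=4, L[4]='j', prepend. Next row=LF[4]=3
  step 6: row=3, L[3]='l', prepend. Next row=LF[3]=7
  step 7: row=7, L[7]='l', prepend. Next row=LF[7]=8
  step 8: row=8, L[8]='k', prepend. Next row=LF[8]=6
  step 9: row=6, L[6]='k', prepend. Next row=LF[6]=5
Reversed output: kklljkjj$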